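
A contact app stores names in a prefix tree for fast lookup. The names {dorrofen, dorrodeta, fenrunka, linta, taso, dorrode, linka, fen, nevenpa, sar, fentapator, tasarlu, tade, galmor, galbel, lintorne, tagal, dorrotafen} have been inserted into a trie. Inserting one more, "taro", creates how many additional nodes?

2

The longest prefix of "taro" already in the trie is "ta" (length 2).
New nodes needed: |"taro"| − 2 = 4 − 2 = 2.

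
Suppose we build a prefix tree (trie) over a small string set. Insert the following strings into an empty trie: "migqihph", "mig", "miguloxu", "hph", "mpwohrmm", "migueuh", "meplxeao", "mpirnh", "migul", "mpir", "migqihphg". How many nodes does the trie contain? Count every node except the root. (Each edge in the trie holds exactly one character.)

38

For each word, the new-node count is its length minus the longest prefix already in the trie:
  "migqihph" → 8 new (m, i, g, q, i, h, p, h)
  "mig" → prefix "mig" already present; 0 new (none)
  "miguloxu" → prefix "mig" already present; 5 new (u, l, o, x, u)
  "hph" → 3 new (h, p, h)
  "mpwohrmm" → prefix "m" already present; 7 new (p, w, o, h, r, m, m)
  "migueuh" → prefix "migu" already present; 3 new (e, u, h)
  "meplxeao" → prefix "m" already present; 7 new (e, p, l, x, e, a, o)
  "mpirnh" → prefix "mp" already present; 4 new (i, r, n, h)
  "migul" → prefix "migul" already present; 0 new (none)
  "mpir" → prefix "mpir" already present; 0 new (none)
  "migqihphg" → prefix "migqihph" already present; 1 new (g)
Total nodes = 8 + 0 + 5 + 3 + 7 + 3 + 7 + 4 + 0 + 0 + 1 = 38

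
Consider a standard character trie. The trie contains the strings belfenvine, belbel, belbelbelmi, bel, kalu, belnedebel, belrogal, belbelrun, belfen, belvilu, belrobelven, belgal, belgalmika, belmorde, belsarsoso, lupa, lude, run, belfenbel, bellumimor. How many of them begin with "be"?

16

Filter for entries beginning with "be":
Matches: "bel", "belbel", "belbelbelmi", "belbelrun", "belfen", "belfenbel", "belfenvine", "belgal", "belgalmika", "bellumimor", "belmorde", "belnedebel", "belrobelven", "belrogal", "belsarsoso", "belvilu"
Count: 16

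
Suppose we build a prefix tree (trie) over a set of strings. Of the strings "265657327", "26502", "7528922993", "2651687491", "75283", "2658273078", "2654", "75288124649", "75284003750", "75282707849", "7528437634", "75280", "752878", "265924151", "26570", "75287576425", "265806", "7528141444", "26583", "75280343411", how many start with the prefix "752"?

11

Traverse to the node for "752", then collect every word in that subtree.
Words under "752": 75280, 75280343411, 7528141444, 75282707849, 75283, 75284003750, 7528437634, 75287576425, 752878, 75288124649, 7528922993
Count: 11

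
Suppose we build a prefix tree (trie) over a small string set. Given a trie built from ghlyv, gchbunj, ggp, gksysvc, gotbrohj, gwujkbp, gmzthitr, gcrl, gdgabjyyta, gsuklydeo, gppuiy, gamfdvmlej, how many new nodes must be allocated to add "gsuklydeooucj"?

4

"gsuklydeo" is already a path in the trie; the remaining "oucj" must be added.
So 13 − 9 = 4 new nodes.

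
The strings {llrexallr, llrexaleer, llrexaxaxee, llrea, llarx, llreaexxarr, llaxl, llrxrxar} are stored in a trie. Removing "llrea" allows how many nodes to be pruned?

0

A node on "llrea"'s path can go only if nothing else ends at it or branches off below it.
Every node on "llrea" is still needed (e.g. by "llreaexxarr"), so nothing is freed.
Nodes removed: 0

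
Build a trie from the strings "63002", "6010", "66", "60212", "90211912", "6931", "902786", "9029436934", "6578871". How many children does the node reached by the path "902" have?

3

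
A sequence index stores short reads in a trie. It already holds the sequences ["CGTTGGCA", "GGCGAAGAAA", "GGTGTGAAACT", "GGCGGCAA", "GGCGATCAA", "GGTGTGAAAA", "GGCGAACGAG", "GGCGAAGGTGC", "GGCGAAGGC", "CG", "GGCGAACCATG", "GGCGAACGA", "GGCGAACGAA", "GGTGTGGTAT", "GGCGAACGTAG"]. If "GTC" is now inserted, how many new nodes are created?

2

"G" is already a path in the trie; the remaining "TC" must be added.
So 3 − 1 = 2 new nodes.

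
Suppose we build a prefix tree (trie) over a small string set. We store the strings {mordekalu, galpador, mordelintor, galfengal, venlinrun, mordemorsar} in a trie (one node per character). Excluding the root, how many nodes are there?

Trace insertions, counting only characters that open a new branch:
  "mordekalu" → 9 new (m, o, r, d, e, k, a, l, u)
  "galpador" → 8 new (g, a, l, p, a, d, o, r)
  "mordelintor" → prefix "morde" already present; 6 new (l, i, n, t, o, r)
  "galfengal" → prefix "gal" already present; 6 new (f, e, n, g, a, l)
  "venlinrun" → 9 new (v, e, n, l, i, n, r, u, n)
  "mordemorsar" → prefix "morde" already present; 6 new (m, o, r, s, a, r)
Total nodes = 9 + 8 + 6 + 6 + 9 + 6 = 44

44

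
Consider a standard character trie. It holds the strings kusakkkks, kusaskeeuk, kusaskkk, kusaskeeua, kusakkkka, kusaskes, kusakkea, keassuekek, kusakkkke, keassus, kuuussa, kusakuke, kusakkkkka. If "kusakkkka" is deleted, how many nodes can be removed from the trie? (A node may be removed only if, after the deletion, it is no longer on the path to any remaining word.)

1

Walk "kusakkkka" from the leaf back toward the root, removing each node that no remaining word uses.
The suffix "a" (1 node) is used only by "kusakkkka"; the node for "kusakkkk" still has the child "s", so pruning stops there.
Nodes removed: 1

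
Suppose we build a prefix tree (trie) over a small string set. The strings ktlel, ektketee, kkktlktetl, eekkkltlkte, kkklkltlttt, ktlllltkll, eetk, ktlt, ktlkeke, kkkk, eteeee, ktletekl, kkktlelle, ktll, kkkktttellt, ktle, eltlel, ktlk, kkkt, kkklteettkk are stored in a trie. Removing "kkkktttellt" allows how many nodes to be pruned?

7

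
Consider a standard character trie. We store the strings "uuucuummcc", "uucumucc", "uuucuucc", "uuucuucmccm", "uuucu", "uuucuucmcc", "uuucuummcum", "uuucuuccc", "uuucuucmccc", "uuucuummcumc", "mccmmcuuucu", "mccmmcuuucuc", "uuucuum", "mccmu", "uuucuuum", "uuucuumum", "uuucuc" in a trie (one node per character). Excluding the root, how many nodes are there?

Count nodes per top-level branch (shared prefixes stored once):
  'm'-branch (mccmmcuuucu, mccmmcuuucuc, mccmu): 13 nodes
  'u'-branch (uucumucc, uuucu, uuucuc, uuucuucc, uuucuuccc, uuucuucmcc, uuucuucmccc, uuucuucmccm, uuucuum, uuucuummcc, uuucuummcum, uuucuummcumc, uuucuumum, uuucuuum): 32 nodes
Sum: 45

45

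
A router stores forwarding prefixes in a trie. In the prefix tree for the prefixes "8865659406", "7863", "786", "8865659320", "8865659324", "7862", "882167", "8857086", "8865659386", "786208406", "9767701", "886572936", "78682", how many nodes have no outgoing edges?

11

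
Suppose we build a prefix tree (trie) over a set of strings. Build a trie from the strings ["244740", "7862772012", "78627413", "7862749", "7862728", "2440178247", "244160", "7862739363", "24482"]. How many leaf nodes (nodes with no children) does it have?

Leaves are exactly the stored words that no other stored word extends.
Those words: "2440178247", "244160", "244740", "24482", "7862728", "7862739363", "78627413", "7862749", "7862772012"
Leaf count: 9

9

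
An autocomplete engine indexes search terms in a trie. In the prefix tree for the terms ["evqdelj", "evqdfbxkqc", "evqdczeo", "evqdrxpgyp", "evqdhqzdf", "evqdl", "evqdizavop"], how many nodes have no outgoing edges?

7

Leaves are exactly the stored words that no other stored word extends.
Those words: "evqdczeo", "evqdelj", "evqdfbxkqc", "evqdhqzdf", "evqdizavop", "evqdl", "evqdrxpgyp"
Leaf count: 7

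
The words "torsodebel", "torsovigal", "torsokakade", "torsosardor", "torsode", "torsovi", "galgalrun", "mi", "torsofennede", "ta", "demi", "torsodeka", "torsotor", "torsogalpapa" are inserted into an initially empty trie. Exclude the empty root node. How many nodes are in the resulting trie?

62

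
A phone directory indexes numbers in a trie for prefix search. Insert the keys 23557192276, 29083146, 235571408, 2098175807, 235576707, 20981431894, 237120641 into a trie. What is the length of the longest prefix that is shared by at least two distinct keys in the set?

6

The deepest shared node is where two words last agree before diverging.
"235571408" and "23557192276" agree on "235571" (6 characters) before diverging; nothing deeper is shared.
Longest shared-prefix length: 6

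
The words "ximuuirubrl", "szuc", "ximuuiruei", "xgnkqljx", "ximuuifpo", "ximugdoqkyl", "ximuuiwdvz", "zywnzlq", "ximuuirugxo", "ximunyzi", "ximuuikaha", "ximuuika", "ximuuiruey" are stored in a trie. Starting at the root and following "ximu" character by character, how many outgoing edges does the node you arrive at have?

Follow the path "ximu" to its node, then look at its outgoing edges.
Characters that immediately follow "ximu" among the stored strings: {g, n, u}.
That node has 3 child edges.

3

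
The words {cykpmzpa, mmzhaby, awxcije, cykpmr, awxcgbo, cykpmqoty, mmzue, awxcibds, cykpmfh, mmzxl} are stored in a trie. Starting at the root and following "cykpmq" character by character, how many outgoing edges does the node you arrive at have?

1

Walk "cykpmq" from the root, arriving at one node.
Characters that immediately follow "cykpmq" among the stored strings: {o}.
That node has 1 child edge.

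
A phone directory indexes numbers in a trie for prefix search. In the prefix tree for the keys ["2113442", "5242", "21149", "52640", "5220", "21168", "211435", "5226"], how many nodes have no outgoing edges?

A leaf is a node with no children — equivalently, the end of a word that is not a proper prefix of any other stored word.
Those words: "2113442", "211435", "21149", "21168", "5220", "5226", "5242", "52640"
Leaf count: 8

8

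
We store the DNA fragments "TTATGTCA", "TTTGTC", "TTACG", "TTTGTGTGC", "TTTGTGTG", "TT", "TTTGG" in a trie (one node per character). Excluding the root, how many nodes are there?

19

Trace insertions, counting only characters that open a new branch:
  "TTATGTCA" → 8 new (T, T, A, T, G, T, C, A)
  "TTTGTC" → prefix "TT" already present; 4 new (T, G, T, C)
  "TTACG" → prefix "TTA" already present; 2 new (C, G)
  "TTTGTGTGC" → prefix "TTTGT" already present; 4 new (G, T, G, C)
  "TTTGTGTG" → prefix "TTTGTGTG" already present; 0 new (none)
  "TT" → prefix "TT" already present; 0 new (none)
  "TTTGG" → prefix "TTTG" already present; 1 new (G)
Total nodes = 8 + 4 + 2 + 4 + 0 + 0 + 1 = 19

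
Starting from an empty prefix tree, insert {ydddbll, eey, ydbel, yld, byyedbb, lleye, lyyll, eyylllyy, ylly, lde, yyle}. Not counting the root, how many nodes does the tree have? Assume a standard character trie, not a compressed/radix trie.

45

For each word, the new-node count is its length minus the longest prefix already in the trie:
  "ydddbll" → 7 new (y, d, d, d, b, l, l)
  "eey" → 3 new (e, e, y)
  "ydbel" → prefix "yd" already present; 3 new (b, e, l)
  "yld" → prefix "y" already present; 2 new (l, d)
  "byyedbb" → 7 new (b, y, y, e, d, b, b)
  "lleye" → 5 new (l, l, e, y, e)
  "lyyll" → prefix "l" already present; 4 new (y, y, l, l)
  "eyylllyy" → prefix "e" already present; 7 new (y, y, l, l, l, y, y)
  "ylly" → prefix "yl" already present; 2 new (l, y)
  "lde" → prefix "l" already present; 2 new (d, e)
  "yyle" → prefix "y" already present; 3 new (y, l, e)
Total nodes = 7 + 3 + 3 + 2 + 7 + 5 + 4 + 7 + 2 + 2 + 3 = 45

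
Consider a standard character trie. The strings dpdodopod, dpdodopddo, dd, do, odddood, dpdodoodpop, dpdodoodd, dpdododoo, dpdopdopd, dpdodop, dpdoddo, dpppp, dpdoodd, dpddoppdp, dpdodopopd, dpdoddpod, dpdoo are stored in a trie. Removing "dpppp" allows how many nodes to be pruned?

Walk "dpppp" from the leaf back toward the root, removing each node that no remaining word uses.
The suffix "ppp" (3 nodes) is used only by "dpppp"; the node for "dp" still has the child "d", so pruning stops there.
Nodes removed: 3

3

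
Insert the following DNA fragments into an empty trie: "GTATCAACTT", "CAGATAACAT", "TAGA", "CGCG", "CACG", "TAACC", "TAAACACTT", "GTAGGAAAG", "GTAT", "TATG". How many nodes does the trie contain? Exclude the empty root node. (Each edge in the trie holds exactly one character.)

46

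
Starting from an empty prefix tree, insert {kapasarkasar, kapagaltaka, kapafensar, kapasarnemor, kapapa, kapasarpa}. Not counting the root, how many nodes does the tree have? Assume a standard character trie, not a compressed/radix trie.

Trace insertions, counting only characters that open a new branch:
  "kapasarkasar" → 12 new (k, a, p, a, s, a, r, k, a, s, a, r)
  "kapagaltaka" → prefix "kapa" already present; 7 new (g, a, l, t, a, k, a)
  "kapafensar" → prefix "kapa" already present; 6 new (f, e, n, s, a, r)
  "kapasarnemor" → prefix "kapasar" already present; 5 new (n, e, m, o, r)
  "kapapa" → prefix "kapa" already present; 2 new (p, a)
  "kapasarpa" → prefix "kapasar" already present; 2 new (p, a)
Total nodes = 12 + 7 + 6 + 5 + 2 + 2 = 34

34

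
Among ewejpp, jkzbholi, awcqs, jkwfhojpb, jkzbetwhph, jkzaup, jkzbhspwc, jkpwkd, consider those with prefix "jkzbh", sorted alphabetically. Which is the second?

Words with prefix "jkzbh", in lexicographic order: "jkzbholi", "jkzbhspwc"
The 2nd is jkzbhspwc.

jkzbhspwc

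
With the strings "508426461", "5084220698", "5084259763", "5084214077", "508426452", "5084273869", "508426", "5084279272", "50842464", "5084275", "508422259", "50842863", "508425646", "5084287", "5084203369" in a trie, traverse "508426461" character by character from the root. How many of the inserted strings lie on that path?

2

Walk "508426461" from the root; an end-of-word marker is hit whenever a stored word is a prefix of "508426461".
Prefixes of the query that are stored words: "508426", "508426461"
Count: 2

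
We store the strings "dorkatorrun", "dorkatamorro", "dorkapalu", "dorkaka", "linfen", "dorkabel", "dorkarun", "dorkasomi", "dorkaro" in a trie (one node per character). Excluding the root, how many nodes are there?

Trie structure (* marks end of a word):
(root)
├─ d
│  └─ o
│     └─ r
│        └─ k
│           └─ a
│              ├─ b
│              │  └─ e
│              │     └─ l *
│              ├─ k
│              │  └─ a *
│              ├─ p
│              │  └─ a
│              │     └─ l
│              │        └─ u *
│              ├─ r
│              │  ├─ o *
│              │  └─ u
│              │     └─ n *
│              ├─ s
│              │  └─ o
│              │     └─ m
│              │        └─ i *
│              └─ t
│                 ├─ a
│                 │  └─ m
│                 │     └─ o
│                 │        └─ r
│                 │           └─ r
│                 │              └─ o *
│                 └─ o
│                    └─ r
│                       └─ r
│                          └─ u
│                             └─ n *
└─ l
   └─ i
      └─ n
         └─ f
            └─ e
               └─ n *
Counting every labelled node above: 40.

40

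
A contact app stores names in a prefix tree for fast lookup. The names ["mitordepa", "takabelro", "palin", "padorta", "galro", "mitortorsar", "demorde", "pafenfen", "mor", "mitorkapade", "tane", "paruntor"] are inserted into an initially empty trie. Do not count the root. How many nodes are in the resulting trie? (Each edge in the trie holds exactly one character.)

Trace insertions, counting only characters that open a new branch:
  "mitordepa" → 9 new (m, i, t, o, r, d, e, p, a)
  "takabelro" → 9 new (t, a, k, a, b, e, l, r, o)
  "palin" → 5 new (p, a, l, i, n)
  "padorta" → prefix "pa" already present; 5 new (d, o, r, t, a)
  "galro" → 5 new (g, a, l, r, o)
  "mitortorsar" → prefix "mitor" already present; 6 new (t, o, r, s, a, r)
  "demorde" → 7 new (d, e, m, o, r, d, e)
  "pafenfen" → prefix "pa" already present; 6 new (f, e, n, f, e, n)
  "mor" → prefix "m" already present; 2 new (o, r)
  "mitorkapade" → prefix "mitor" already present; 6 new (k, a, p, a, d, e)
  "tane" → prefix "ta" already present; 2 new (n, e)
  "paruntor" → prefix "pa" already present; 6 new (r, u, n, t, o, r)
Total nodes = 9 + 9 + 5 + 5 + 5 + 6 + 7 + 6 + 2 + 6 + 2 + 6 = 68

68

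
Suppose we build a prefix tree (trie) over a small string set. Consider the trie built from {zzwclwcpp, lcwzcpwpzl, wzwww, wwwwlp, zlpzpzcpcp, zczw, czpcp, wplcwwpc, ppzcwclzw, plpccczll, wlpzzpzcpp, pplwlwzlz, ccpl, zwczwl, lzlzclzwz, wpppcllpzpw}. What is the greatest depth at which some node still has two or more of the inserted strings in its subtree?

Look for the deepest trie node that still has at least two words in its subtree.
e.g. "pplwlwzlz" and "ppzcwclzw" share the prefix "pp" of length 2; no pair shares a longer one.
Longest shared-prefix length: 2

2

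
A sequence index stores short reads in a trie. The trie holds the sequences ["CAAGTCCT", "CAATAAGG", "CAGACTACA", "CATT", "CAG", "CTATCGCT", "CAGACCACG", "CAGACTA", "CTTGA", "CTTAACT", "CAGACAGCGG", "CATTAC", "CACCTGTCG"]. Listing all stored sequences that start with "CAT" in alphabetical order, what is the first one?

CATT

Words with prefix "CAT", in lexicographic order: "CATT", "CATTAC"
Position 1: CATT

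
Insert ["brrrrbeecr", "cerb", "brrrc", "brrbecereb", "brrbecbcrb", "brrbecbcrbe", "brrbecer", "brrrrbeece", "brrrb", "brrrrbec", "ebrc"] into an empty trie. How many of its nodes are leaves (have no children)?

A leaf is a node with no children — equivalently, the end of a word that is not a proper prefix of any other stored word.
Those words: "brrbecbcrbe", "brrbecereb", "brrrb", "brrrc", "brrrrbec", "brrrrbeece", "brrrrbeecr", "cerb", "ebrc"
Leaf count: 9

9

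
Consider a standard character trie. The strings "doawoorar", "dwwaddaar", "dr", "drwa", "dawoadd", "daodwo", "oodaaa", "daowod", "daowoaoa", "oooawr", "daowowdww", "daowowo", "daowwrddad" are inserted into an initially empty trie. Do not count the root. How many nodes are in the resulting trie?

57

For each word, the new-node count is its length minus the longest prefix already in the trie:
  "doawoorar" → 9 new (d, o, a, w, o, o, r, a, r)
  "dwwaddaar" → prefix "d" already present; 8 new (w, w, a, d, d, a, a, r)
  "dr" → prefix "d" already present; 1 new (r)
  "drwa" → prefix "dr" already present; 2 new (w, a)
  "dawoadd" → prefix "d" already present; 6 new (a, w, o, a, d, d)
  "daodwo" → prefix "da" already present; 4 new (o, d, w, o)
  "oodaaa" → 6 new (o, o, d, a, a, a)
  "daowod" → prefix "dao" already present; 3 new (w, o, d)
  "daowoaoa" → prefix "daowo" already present; 3 new (a, o, a)
  "oooawr" → prefix "oo" already present; 4 new (o, a, w, r)
  "daowowdww" → prefix "daowo" already present; 4 new (w, d, w, w)
  "daowowo" → prefix "daowow" already present; 1 new (o)
  "daowwrddad" → prefix "daow" already present; 6 new (w, r, d, d, a, d)
Total nodes = 9 + 8 + 1 + 2 + 6 + 4 + 6 + 3 + 3 + 4 + 4 + 1 + 6 = 57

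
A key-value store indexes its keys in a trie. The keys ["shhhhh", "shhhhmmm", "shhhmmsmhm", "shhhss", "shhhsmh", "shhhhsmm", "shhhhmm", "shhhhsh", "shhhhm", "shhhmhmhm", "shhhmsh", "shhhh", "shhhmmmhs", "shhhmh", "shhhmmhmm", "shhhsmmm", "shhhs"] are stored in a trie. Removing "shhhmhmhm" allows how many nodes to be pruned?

3

After clearing the end-marker at "shhhmhmhm", prune upward until reaching a node still needed by another word.
The suffix "mhm" (3 nodes) is used only by "shhhmhmhm"; "shhhmh" is itself a stored word, so pruning stops there.
Nodes removed: 3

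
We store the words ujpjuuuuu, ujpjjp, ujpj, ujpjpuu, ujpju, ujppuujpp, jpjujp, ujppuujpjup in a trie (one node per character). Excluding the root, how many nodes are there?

29

For each word, the new-node count is its length minus the longest prefix already in the trie:
  "ujpjuuuuu" → 9 new (u, j, p, j, u, u, u, u, u)
  "ujpjjp" → prefix "ujpj" already present; 2 new (j, p)
  "ujpj" → prefix "ujpj" already present; 0 new (none)
  "ujpjpuu" → prefix "ujpj" already present; 3 new (p, u, u)
  "ujpju" → prefix "ujpju" already present; 0 new (none)
  "ujppuujpp" → prefix "ujp" already present; 6 new (p, u, u, j, p, p)
  "jpjujp" → 6 new (j, p, j, u, j, p)
  "ujppuujpjup" → prefix "ujppuujp" already present; 3 new (j, u, p)
Total nodes = 9 + 2 + 0 + 3 + 0 + 6 + 6 + 3 = 29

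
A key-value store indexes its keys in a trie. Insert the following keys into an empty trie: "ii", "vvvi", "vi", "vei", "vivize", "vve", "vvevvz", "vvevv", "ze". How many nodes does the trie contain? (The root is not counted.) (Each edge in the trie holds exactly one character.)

Count nodes per top-level branch (shared prefixes stored once):
  'i'-branch (ii): 2 nodes
  'v'-branch (vei, vi, vivize, vve, vvevv, vvevvz, vvvi): 15 nodes
  'z'-branch (ze): 2 nodes
Sum: 19

19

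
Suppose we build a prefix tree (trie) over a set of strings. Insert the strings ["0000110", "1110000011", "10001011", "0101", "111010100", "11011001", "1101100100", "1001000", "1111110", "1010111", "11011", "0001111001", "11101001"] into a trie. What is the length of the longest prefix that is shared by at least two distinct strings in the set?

Equivalently: take the maximum, over all pairs, of their longest common prefix length.
"11011001" and "1101100100" agree on "11011001" (8 characters) before diverging; nothing deeper is shared.
Longest shared-prefix length: 8

8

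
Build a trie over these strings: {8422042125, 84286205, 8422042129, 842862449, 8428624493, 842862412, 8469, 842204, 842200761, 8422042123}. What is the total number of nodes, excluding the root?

Trie structure (* marks end of a word):
(root)
└─ 8
   └─ 4
      ├─ 2
      │  ├─ 2
      │  │  └─ 0
      │  │     ├─ 0
      │  │     │  └─ 7
      │  │     │     └─ 6
      │  │     │        └─ 1 *
      │  │     └─ 4 *
      │  │        └─ 2
      │  │           └─ 1
      │  │              └─ 2
      │  │                 ├─ 3 *
      │  │                 ├─ 5 *
      │  │                 └─ 9 *
      │  └─ 8
      │     └─ 6
      │        └─ 2
      │           ├─ 0
      │           │  └─ 5 *
      │           └─ 4
      │              ├─ 1
      │              │  └─ 2 *
      │              └─ 4
      │                 └─ 9 *
      │                    └─ 3 *
      └─ 6
         └─ 9 *
Counting every labelled node above: 29.

29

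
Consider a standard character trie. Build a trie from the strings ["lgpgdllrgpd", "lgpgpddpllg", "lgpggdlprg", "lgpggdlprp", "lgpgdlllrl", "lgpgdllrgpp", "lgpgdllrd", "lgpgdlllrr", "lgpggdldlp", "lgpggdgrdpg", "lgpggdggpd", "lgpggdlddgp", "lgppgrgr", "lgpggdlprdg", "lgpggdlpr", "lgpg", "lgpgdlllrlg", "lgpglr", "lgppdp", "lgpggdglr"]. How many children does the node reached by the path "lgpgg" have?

1

The children of the "lgpgg" node are the distinct next characters among strings starting with "lgpgg".
Distinct next characters after "lgpgg": d.
That node has 1 child edge.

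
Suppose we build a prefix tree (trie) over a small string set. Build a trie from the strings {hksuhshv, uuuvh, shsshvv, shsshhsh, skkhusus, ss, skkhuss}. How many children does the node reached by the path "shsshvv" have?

Follow the path "shsshvv" to its node, then look at its outgoing edges.
No stored string extends past "shsshvv".
That node has 0 child edges.

0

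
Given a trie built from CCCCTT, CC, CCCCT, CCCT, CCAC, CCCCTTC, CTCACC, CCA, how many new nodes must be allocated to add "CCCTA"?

1

"CCCT" is already a path in the trie; the remaining "A" must be added.
Each of the 1 remaining characters creates one node.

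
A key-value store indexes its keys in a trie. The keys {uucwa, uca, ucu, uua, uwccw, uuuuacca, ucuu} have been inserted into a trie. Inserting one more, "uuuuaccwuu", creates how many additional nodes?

The longest prefix of "uuuuaccwuu" already in the trie is "uuuuacc" (length 7).
So 10 − 7 = 3 new nodes.

3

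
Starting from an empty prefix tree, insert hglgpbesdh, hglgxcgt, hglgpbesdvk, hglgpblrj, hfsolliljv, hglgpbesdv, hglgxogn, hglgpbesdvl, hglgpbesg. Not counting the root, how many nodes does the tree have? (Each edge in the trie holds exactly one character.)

33

Insert word by word; a character creates a node only if that edge doesn't already exist:
  "hglgpbesdh" → 10 new (h, g, l, g, p, b, e, s, d, h)
  "hglgxcgt" → prefix "hglg" already present; 4 new (x, c, g, t)
  "hglgpbesdvk" → prefix "hglgpbesd" already present; 2 new (v, k)
  "hglgpblrj" → prefix "hglgpb" already present; 3 new (l, r, j)
  "hfsolliljv" → prefix "h" already present; 9 new (f, s, o, l, l, i, l, j, v)
  "hglgpbesdv" → prefix "hglgpbesdv" already present; 0 new (none)
  "hglgxogn" → prefix "hglgx" already present; 3 new (o, g, n)
  "hglgpbesdvl" → prefix "hglgpbesdv" already present; 1 new (l)
  "hglgpbesg" → prefix "hglgpbes" already present; 1 new (g)
Total nodes = 10 + 4 + 2 + 3 + 9 + 0 + 3 + 1 + 1 = 33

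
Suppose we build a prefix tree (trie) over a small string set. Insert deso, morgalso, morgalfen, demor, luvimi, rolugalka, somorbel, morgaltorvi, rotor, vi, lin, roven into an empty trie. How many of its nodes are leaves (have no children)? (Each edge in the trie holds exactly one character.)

Leaves are exactly the stored words that no other stored word extends.
Those words: "demor", "deso", "lin", "luvimi", "morgalfen", "morgalso", "morgaltorvi", "rolugalka", "rotor", "roven", "somorbel", "vi"
Leaf count: 12

12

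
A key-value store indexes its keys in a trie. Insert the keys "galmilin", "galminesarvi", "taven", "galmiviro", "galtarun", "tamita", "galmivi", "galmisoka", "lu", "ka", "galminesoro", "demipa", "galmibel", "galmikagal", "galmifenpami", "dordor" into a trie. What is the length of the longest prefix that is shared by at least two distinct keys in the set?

The deepest shared node is where two words last agree before diverging.
e.g. "galminesarvi" and "galminesoro" share the prefix "galmines" of length 8; no pair shares a longer one.
Longest shared-prefix length: 8

8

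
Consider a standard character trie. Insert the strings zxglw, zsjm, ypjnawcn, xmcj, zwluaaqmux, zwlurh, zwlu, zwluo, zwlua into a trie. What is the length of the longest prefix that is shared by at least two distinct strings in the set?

5

The deepest shared node is where two words last agree before diverging.
"zwlua" and "zwluaaqmux" agree on "zwlua" (5 characters) before diverging; nothing deeper is shared.
Longest shared-prefix length: 5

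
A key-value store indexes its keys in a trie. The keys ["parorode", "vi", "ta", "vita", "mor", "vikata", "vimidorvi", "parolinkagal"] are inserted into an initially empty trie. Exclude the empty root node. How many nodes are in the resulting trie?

36

Count nodes per top-level branch (shared prefixes stored once):
  'm'-branch (mor): 3 nodes
  'p'-branch (parolinkagal, parorode): 16 nodes
  't'-branch (ta): 2 nodes
  'v'-branch (vi, vikata, vimidorvi, vita): 15 nodes
Sum: 36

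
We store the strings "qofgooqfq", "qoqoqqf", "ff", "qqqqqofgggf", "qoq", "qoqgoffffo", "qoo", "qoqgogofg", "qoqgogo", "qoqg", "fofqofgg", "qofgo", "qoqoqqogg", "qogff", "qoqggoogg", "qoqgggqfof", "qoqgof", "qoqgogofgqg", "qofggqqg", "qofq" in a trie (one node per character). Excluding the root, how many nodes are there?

For each word, the new-node count is its length minus the longest prefix already in the trie:
  "qofgooqfq" → 9 new (q, o, f, g, o, o, q, f, q)
  "qoqoqqf" → prefix "qo" already present; 5 new (q, o, q, q, f)
  "ff" → 2 new (f, f)
  "qqqqqofgggf" → prefix "q" already present; 10 new (q, q, q, q, o, f, g, g, g, f)
  "qoq" → prefix "qoq" already present; 0 new (none)
  "qoqgoffffo" → prefix "qoq" already present; 7 new (g, o, f, f, f, f, o)
  "qoo" → prefix "qo" already present; 1 new (o)
  "qoqgogofg" → prefix "qoqgo" already present; 4 new (g, o, f, g)
  "qoqgogo" → prefix "qoqgogo" already present; 0 new (none)
  "qoqg" → prefix "qoqg" already present; 0 new (none)
  "fofqofgg" → prefix "f" already present; 7 new (o, f, q, o, f, g, g)
  "qofgo" → prefix "qofgo" already present; 0 new (none)
  "qoqoqqogg" → prefix "qoqoqq" already present; 3 new (o, g, g)
  "qogff" → prefix "qo" already present; 3 new (g, f, f)
  "qoqggoogg" → prefix "qoqg" already present; 5 new (g, o, o, g, g)
  "qoqgggqfof" → prefix "qoqgg" already present; 5 new (g, q, f, o, f)
  "qoqgof" → prefix "qoqgof" already present; 0 new (none)
  "qoqgogofgqg" → prefix "qoqgogofg" already present; 2 new (q, g)
  "qofggqqg" → prefix "qofg" already present; 4 new (g, q, q, g)
  "qofq" → prefix "qof" already present; 1 new (q)
Total nodes = 9 + 5 + 2 + 10 + 0 + 7 + 1 + 4 + 0 + 0 + 7 + 0 + 3 + 3 + 5 + 5 + 0 + 2 + 4 + 1 = 68

68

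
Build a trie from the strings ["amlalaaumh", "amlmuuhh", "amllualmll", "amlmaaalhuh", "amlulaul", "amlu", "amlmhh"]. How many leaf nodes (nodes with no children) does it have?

6

Leaves are exactly the stored words that no other stored word extends.
Those words: "amlalaaumh", "amllualmll", "amlmaaalhuh", "amlmhh", "amlmuuhh", "amlulaul"
Leaf count: 6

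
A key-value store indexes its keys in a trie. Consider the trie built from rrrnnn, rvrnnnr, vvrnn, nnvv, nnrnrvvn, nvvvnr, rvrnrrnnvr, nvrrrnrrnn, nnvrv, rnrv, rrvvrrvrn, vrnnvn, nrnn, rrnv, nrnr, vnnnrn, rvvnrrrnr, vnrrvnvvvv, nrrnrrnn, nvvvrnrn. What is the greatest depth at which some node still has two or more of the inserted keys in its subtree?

4

Look for the deepest trie node that still has at least two words in its subtree.
"nvvvnr" and "nvvvrnrn" agree on "nvvv" (4 characters) before diverging; nothing deeper is shared.
Longest shared-prefix length: 4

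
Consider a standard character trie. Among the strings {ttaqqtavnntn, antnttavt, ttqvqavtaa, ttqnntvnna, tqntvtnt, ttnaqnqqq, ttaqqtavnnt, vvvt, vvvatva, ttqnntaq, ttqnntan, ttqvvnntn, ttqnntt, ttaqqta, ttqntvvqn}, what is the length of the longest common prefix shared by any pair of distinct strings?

Look for the deepest trie node that still has at least two words in its subtree.
"ttaqqtavnnt" and "ttaqqtavnntn" agree on "ttaqqtavnnt" (11 characters) before diverging; nothing deeper is shared.
Longest shared-prefix length: 11

11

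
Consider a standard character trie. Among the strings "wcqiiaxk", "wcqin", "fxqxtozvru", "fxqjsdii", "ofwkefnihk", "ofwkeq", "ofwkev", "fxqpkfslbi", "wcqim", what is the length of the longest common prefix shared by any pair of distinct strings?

5

Equivalently: take the maximum, over all pairs, of their longest common prefix length.
"ofwkefnihk" and "ofwkeq" agree on "ofwke" (5 characters) before diverging; nothing deeper is shared.
Longest shared-prefix length: 5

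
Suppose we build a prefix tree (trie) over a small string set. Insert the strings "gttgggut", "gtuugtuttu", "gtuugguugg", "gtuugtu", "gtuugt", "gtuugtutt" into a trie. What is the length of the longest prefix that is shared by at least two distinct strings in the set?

Equivalently: take the maximum, over all pairs, of their longest common prefix length.
"gtuugtutt" and "gtuugtuttu" agree on "gtuugtutt" (9 characters) before diverging; nothing deeper is shared.
Longest shared-prefix length: 9

9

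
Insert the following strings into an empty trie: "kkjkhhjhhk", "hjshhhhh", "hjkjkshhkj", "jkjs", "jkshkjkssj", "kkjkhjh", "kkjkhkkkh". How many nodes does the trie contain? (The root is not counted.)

Count nodes per top-level branch (shared prefixes stored once):
  'h'-branch (hjkjkshhkj, hjshhhhh): 16 nodes
  'j'-branch (jkjs, jkshkjkssj): 12 nodes
  'k'-branch (kkjkhhjhhk, kkjkhjh, kkjkhkkkh): 16 nodes
Sum: 44

44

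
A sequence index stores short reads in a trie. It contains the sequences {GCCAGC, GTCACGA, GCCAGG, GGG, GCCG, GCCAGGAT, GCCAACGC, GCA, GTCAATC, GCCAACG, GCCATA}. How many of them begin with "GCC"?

Filter for entries beginning with "GCC":
Words under "GCC": GCCAACG, GCCAACGC, GCCAGC, GCCAGG, GCCAGGAT, GCCATA, GCCG
Count: 7

7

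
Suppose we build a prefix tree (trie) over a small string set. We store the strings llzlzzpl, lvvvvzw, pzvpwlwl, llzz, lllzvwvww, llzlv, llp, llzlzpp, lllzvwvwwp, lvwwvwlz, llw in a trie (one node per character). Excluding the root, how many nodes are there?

42

Trace insertions, counting only characters that open a new branch:
  "llzlzzpl" → 8 new (l, l, z, l, z, z, p, l)
  "lvvvvzw" → prefix "l" already present; 6 new (v, v, v, v, z, w)
  "pzvpwlwl" → 8 new (p, z, v, p, w, l, w, l)
  "llzz" → prefix "llz" already present; 1 new (z)
  "lllzvwvww" → prefix "ll" already present; 7 new (l, z, v, w, v, w, w)
  "llzlv" → prefix "llzl" already present; 1 new (v)
  "llp" → prefix "ll" already present; 1 new (p)
  "llzlzpp" → prefix "llzlz" already present; 2 new (p, p)
  "lllzvwvwwp" → prefix "lllzvwvww" already present; 1 new (p)
  "lvwwvwlz" → prefix "lv" already present; 6 new (w, w, v, w, l, z)
  "llw" → prefix "ll" already present; 1 new (w)
Total nodes = 8 + 6 + 8 + 1 + 7 + 1 + 1 + 2 + 1 + 6 + 1 = 42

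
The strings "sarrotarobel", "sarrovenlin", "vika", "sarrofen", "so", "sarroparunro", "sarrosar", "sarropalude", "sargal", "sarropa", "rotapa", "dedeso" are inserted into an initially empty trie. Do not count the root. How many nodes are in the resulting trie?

55

Count nodes per top-level branch (shared prefixes stored once):
  'd'-branch (dedeso): 6 nodes
  'r'-branch (rotapa): 6 nodes
  's'-branch (sargal, sarrofen, sarropa, sarropalude, sarroparunro, sarrosar, sarrotarobel, sarrovenlin, so): 39 nodes
  'v'-branch (vika): 4 nodes
Sum: 55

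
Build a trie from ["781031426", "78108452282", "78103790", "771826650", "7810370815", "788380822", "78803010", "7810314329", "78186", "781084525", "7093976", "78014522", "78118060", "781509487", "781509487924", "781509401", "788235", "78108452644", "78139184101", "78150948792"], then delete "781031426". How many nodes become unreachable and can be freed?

2

Walk "781031426" from the leaf back toward the root, removing each node that no remaining word uses.
The suffix "26" (2 nodes) is used only by "781031426"; the node for "7810314" still has the child "3", so pruning stops there.
Nodes removed: 2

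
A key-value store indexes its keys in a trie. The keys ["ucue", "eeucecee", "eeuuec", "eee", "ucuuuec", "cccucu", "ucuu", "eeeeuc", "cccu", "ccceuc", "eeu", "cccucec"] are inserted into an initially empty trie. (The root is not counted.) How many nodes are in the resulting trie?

34

Trace insertions, counting only characters that open a new branch:
  "ucue" → 4 new (u, c, u, e)
  "eeucecee" → 8 new (e, e, u, c, e, c, e, e)
  "eeuuec" → prefix "eeu" already present; 3 new (u, e, c)
  "eee" → prefix "ee" already present; 1 new (e)
  "ucuuuec" → prefix "ucu" already present; 4 new (u, u, e, c)
  "cccucu" → 6 new (c, c, c, u, c, u)
  "ucuu" → prefix "ucuu" already present; 0 new (none)
  "eeeeuc" → prefix "eee" already present; 3 new (e, u, c)
  "cccu" → prefix "cccu" already present; 0 new (none)
  "ccceuc" → prefix "ccc" already present; 3 new (e, u, c)
  "eeu" → prefix "eeu" already present; 0 new (none)
  "cccucec" → prefix "cccuc" already present; 2 new (e, c)
Total nodes = 4 + 8 + 3 + 1 + 4 + 6 + 0 + 3 + 0 + 3 + 0 + 2 = 34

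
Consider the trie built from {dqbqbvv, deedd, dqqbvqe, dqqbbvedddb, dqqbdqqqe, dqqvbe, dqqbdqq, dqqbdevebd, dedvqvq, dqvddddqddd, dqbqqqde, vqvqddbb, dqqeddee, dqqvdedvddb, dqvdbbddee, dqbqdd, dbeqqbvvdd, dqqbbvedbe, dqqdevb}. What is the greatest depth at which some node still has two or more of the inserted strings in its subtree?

The deepest shared node is where two words last agree before diverging.
"dqqbbvedbe" and "dqqbbvedddb" agree on "dqqbbved" (8 characters) before diverging; nothing deeper is shared.
Longest shared-prefix length: 8

8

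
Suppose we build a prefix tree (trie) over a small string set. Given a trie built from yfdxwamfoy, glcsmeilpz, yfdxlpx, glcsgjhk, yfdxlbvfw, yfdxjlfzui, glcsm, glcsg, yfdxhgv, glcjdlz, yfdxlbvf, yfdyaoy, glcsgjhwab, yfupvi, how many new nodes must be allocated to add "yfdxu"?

1

"yfdx" is already a path in the trie; the remaining "u" must be added.
So 5 − 4 = 1 new nodes.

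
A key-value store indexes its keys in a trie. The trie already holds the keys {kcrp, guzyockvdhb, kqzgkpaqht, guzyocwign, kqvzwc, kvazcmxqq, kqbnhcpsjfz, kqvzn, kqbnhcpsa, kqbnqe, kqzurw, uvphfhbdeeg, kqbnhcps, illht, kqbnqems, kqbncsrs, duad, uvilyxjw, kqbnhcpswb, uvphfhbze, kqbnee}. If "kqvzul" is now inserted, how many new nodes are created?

2

"kqvz" is already a path in the trie; the remaining "ul" must be added.
New nodes needed: |"kqvzul"| − 4 = 6 − 4 = 2.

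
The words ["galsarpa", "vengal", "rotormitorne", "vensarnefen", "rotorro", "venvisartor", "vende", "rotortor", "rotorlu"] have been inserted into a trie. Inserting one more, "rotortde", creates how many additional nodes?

2

"rotort" is already a path in the trie; the remaining "de" must be added.
So 8 − 6 = 2 new nodes.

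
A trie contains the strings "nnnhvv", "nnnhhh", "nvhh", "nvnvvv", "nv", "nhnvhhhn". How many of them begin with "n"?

Traverse to the node for "n", then collect every word in that subtree.
Matches: "nhnvhhhn", "nnnhhh", "nnnhvv", "nv", "nvhh", "nvnvvv"
Count: 6

6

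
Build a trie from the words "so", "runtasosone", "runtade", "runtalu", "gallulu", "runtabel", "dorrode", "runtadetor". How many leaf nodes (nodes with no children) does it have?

A leaf is a node with no children — equivalently, the end of a word that is not a proper prefix of any other stored word.
Those words: "dorrode", "gallulu", "runtabel", "runtadetor", "runtalu", "runtasosone", "so"
Leaf count: 7

7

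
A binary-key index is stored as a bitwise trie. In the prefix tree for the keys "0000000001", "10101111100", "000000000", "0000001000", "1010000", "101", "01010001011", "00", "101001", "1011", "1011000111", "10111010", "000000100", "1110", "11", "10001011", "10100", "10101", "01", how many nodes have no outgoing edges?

10

Leaves are exactly the stored words that no other stored word extends.
Those words: "0000000001", "0000001000", "01010001011", "10001011", "1010000", "101001", "10101111100", "1011000111", "10111010", "1110"
Leaf count: 10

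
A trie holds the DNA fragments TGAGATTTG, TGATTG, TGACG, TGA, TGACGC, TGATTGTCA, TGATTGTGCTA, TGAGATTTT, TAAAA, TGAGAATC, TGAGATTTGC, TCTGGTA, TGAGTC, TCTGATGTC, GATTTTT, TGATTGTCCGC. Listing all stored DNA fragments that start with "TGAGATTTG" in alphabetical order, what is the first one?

Filter for "TGAGATTTG…" and sort: "TGAGATTTG", "TGAGATTTGC"
Position 1: TGAGATTTG

TGAGATTTG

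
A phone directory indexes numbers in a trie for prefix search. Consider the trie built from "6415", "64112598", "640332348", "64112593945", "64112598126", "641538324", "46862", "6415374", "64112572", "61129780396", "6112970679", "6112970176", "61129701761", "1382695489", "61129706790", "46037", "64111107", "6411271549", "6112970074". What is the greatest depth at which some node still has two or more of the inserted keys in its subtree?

10

The deepest shared node is where two words last agree before diverging.
e.g. "6112970176" and "61129701761" share the prefix "6112970176" of length 10; no pair shares a longer one.
Longest shared-prefix length: 10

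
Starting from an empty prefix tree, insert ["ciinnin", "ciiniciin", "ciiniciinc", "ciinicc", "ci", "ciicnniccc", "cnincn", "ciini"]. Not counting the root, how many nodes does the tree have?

Insert word by word; a character creates a node only if that edge doesn't already exist:
  "ciinnin" → 7 new (c, i, i, n, n, i, n)
  "ciiniciin" → prefix "ciin" already present; 5 new (i, c, i, i, n)
  "ciiniciinc" → prefix "ciiniciin" already present; 1 new (c)
  "ciinicc" → prefix "ciinic" already present; 1 new (c)
  "ci" → prefix "ci" already present; 0 new (none)
  "ciicnniccc" → prefix "cii" already present; 7 new (c, n, n, i, c, c, c)
  "cnincn" → prefix "c" already present; 5 new (n, i, n, c, n)
  "ciini" → prefix "ciini" already present; 0 new (none)
Total nodes = 7 + 5 + 1 + 1 + 0 + 7 + 5 + 0 = 26

26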